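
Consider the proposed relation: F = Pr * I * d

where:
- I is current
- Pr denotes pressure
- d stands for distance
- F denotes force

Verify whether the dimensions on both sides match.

No

I (current) has dimensions [I].
Pr (pressure) has dimensions [L^-1 M T^-2].
d (distance) has dimensions [L].
F (force) has dimensions [L M T^-2].

Left side: [L M T^-2]
Right side: [I M T^-2]

The two sides have different dimensions, so the equation is NOT dimensionally consistent.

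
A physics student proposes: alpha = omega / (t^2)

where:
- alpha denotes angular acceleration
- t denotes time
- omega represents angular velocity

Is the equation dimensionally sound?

No

alpha (angular acceleration) has dimensions [T^-2].
t (time) has dimensions [T].
omega (angular velocity) has dimensions [T^-1].

Left side: [T^-2]
Right side: [T^-3]

The two sides have different dimensions, so the equation is NOT dimensionally consistent.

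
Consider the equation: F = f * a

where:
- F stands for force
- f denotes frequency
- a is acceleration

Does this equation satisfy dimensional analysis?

No

F (force) has dimensions [L M T^-2].
f (frequency) has dimensions [T^-1].
a (acceleration) has dimensions [L T^-2].

Left side: [L M T^-2]
Right side: [L T^-3]

The two sides have different dimensions, so the equation is NOT dimensionally consistent.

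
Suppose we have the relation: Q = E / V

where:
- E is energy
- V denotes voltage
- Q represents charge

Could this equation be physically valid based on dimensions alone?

Yes

E (energy) has dimensions [L^2 M T^-2].
V (voltage) has dimensions [I^-1 L^2 M T^-3].
Q (charge) has dimensions [I T].

Left side: [I T]
Right side: [I T]

Both sides have the same dimensions, so the equation is dimensionally consistent.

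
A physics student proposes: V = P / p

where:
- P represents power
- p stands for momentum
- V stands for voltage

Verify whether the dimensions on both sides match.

No

P (power) has dimensions [L^2 M T^-3].
p (momentum) has dimensions [L M T^-1].
V (voltage) has dimensions [I^-1 L^2 M T^-3].

Left side: [I^-1 L^2 M T^-3]
Right side: [L T^-2]

The two sides have different dimensions, so the equation is NOT dimensionally consistent.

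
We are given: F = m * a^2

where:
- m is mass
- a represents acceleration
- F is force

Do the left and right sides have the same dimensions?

No

m (mass) has dimensions [M].
a (acceleration) has dimensions [L T^-2].
F (force) has dimensions [L M T^-2].

Left side: [L M T^-2]
Right side: [L^2 M T^-4]

The two sides have different dimensions, so the equation is NOT dimensionally consistent.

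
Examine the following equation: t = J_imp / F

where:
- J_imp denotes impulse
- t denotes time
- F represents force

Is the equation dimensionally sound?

Yes

J_imp (impulse) has dimensions [L M T^-1].
t (time) has dimensions [T].
F (force) has dimensions [L M T^-2].

Left side: [T]
Right side: [T]

Both sides have the same dimensions, so the equation is dimensionally consistent.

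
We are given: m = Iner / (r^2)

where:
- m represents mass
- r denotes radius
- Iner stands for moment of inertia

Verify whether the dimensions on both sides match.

Yes

m (mass) has dimensions [M].
r (radius) has dimensions [L].
Iner (moment of inertia) has dimensions [L^2 M].

Left side: [M]
Right side: [M]

Both sides have the same dimensions, so the equation is dimensionally consistent.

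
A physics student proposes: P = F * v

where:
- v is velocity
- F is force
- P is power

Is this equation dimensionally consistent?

Yes

v (velocity) has dimensions [L T^-1].
F (force) has dimensions [L M T^-2].
P (power) has dimensions [L^2 M T^-3].

Left side: [L^2 M T^-3]
Right side: [L^2 M T^-3]

Both sides have the same dimensions, so the equation is dimensionally consistent.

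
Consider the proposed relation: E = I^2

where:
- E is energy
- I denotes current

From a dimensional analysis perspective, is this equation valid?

No

E (energy) has dimensions [L^2 M T^-2].
I (current) has dimensions [I].

Left side: [L^2 M T^-2]
Right side: [I^2]

The two sides have different dimensions, so the equation is NOT dimensionally consistent.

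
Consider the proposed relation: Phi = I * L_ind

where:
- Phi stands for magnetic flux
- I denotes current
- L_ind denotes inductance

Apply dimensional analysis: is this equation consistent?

Yes

Phi (magnetic flux) has dimensions [I^-1 L^2 M T^-2].
I (current) has dimensions [I].
L_ind (inductance) has dimensions [I^-2 L^2 M T^-2].

Left side: [I^-1 L^2 M T^-2]
Right side: [I^-1 L^2 M T^-2]

Both sides have the same dimensions, so the equation is dimensionally consistent.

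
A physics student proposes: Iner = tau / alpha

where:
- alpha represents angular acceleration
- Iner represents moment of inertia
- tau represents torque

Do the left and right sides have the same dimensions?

Yes

alpha (angular acceleration) has dimensions [T^-2].
Iner (moment of inertia) has dimensions [L^2 M].
tau (torque) has dimensions [L^2 M T^-2].

Left side: [L^2 M]
Right side: [L^2 M]

Both sides have the same dimensions, so the equation is dimensionally consistent.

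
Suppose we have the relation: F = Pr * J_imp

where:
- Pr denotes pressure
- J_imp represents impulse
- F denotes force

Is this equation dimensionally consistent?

No

Pr (pressure) has dimensions [L^-1 M T^-2].
J_imp (impulse) has dimensions [L M T^-1].
F (force) has dimensions [L M T^-2].

Left side: [L M T^-2]
Right side: [M^2 T^-3]

The two sides have different dimensions, so the equation is NOT dimensionally consistent.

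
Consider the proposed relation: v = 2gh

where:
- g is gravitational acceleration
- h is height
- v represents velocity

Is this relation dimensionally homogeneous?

No

g (gravitational acceleration) has dimensions [L T^-2].
h (height) has dimensions [L].
v (velocity) has dimensions [L T^-1].

Left side: [L T^-1]
Right side: [L^2 T^-2]

The two sides have different dimensions, so the equation is NOT dimensionally consistent.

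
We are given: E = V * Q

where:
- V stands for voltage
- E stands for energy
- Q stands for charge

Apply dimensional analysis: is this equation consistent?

Yes

V (voltage) has dimensions [I^-1 L^2 M T^-3].
E (energy) has dimensions [L^2 M T^-2].
Q (charge) has dimensions [I T].

Left side: [L^2 M T^-2]
Right side: [L^2 M T^-2]

Both sides have the same dimensions, so the equation is dimensionally consistent.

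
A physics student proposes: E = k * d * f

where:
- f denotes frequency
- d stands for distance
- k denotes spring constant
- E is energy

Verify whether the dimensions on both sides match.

No

f (frequency) has dimensions [T^-1].
d (distance) has dimensions [L].
k (spring constant) has dimensions [M T^-2].
E (energy) has dimensions [L^2 M T^-2].

Left side: [L^2 M T^-2]
Right side: [L M T^-3]

The two sides have different dimensions, so the equation is NOT dimensionally consistent.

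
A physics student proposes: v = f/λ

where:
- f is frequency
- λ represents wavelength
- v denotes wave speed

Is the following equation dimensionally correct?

No

f (frequency) has dimensions [T^-1].
λ (wavelength) has dimensions [L].
v (wave speed) has dimensions [L T^-1].

Left side: [L T^-1]
Right side: [L^-1 T^-1]

The two sides have different dimensions, so the equation is NOT dimensionally consistent.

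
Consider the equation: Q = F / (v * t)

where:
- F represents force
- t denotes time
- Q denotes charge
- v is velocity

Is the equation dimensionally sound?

No

F (force) has dimensions [L M T^-2].
t (time) has dimensions [T].
Q (charge) has dimensions [I T].
v (velocity) has dimensions [L T^-1].

Left side: [I T]
Right side: [M T^-2]

The two sides have different dimensions, so the equation is NOT dimensionally consistent.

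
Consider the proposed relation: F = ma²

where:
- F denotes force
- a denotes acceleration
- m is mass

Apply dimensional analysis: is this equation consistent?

No

F (force) has dimensions [L M T^-2].
a (acceleration) has dimensions [L T^-2].
m (mass) has dimensions [M].

Left side: [L M T^-2]
Right side: [L^2 M T^-4]

The two sides have different dimensions, so the equation is NOT dimensionally consistent.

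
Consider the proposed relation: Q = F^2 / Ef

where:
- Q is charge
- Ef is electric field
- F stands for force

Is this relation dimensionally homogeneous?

No

Q (charge) has dimensions [I T].
Ef (electric field) has dimensions [I^-1 L M T^-3].
F (force) has dimensions [L M T^-2].

Left side: [I T]
Right side: [I L M T^-1]

The two sides have different dimensions, so the equation is NOT dimensionally consistent.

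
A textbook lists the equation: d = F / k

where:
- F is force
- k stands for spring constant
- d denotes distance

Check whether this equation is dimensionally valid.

Yes

F (force) has dimensions [L M T^-2].
k (spring constant) has dimensions [M T^-2].
d (distance) has dimensions [L].

Left side: [L]
Right side: [L]

Both sides have the same dimensions, so the equation is dimensionally consistent.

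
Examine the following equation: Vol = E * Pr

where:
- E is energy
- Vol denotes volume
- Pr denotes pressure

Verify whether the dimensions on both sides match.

No

E (energy) has dimensions [L^2 M T^-2].
Vol (volume) has dimensions [L^3].
Pr (pressure) has dimensions [L^-1 M T^-2].

Left side: [L^3]
Right side: [L M^2 T^-4]

The two sides have different dimensions, so the equation is NOT dimensionally consistent.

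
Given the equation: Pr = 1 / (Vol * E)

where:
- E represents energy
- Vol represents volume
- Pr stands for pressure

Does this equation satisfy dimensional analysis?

No

E (energy) has dimensions [L^2 M T^-2].
Vol (volume) has dimensions [L^3].
Pr (pressure) has dimensions [L^-1 M T^-2].

Left side: [L^-1 M T^-2]
Right side: [L^-5 M^-1 T^2]

The two sides have different dimensions, so the equation is NOT dimensionally consistent.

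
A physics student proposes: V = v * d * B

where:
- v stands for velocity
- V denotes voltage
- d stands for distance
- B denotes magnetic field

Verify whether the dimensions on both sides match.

Yes

v (velocity) has dimensions [L T^-1].
V (voltage) has dimensions [I^-1 L^2 M T^-3].
d (distance) has dimensions [L].
B (magnetic field) has dimensions [I^-1 M T^-2].

Left side: [I^-1 L^2 M T^-3]
Right side: [I^-1 L^2 M T^-3]

Both sides have the same dimensions, so the equation is dimensionally consistent.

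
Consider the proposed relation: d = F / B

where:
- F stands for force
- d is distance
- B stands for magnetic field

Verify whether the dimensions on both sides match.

No

F (force) has dimensions [L M T^-2].
d (distance) has dimensions [L].
B (magnetic field) has dimensions [I^-1 M T^-2].

Left side: [L]
Right side: [I L]

The two sides have different dimensions, so the equation is NOT dimensionally consistent.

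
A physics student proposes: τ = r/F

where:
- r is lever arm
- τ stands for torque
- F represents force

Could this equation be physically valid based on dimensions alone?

No

r (lever arm) has dimensions [L].
τ (torque) has dimensions [L^2 M T^-2].
F (force) has dimensions [L M T^-2].

Left side: [L^2 M T^-2]
Right side: [M^-1 T^2]

The two sides have different dimensions, so the equation is NOT dimensionally consistent.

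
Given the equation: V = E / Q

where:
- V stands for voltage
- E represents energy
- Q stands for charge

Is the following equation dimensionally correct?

Yes

V (voltage) has dimensions [I^-1 L^2 M T^-3].
E (energy) has dimensions [L^2 M T^-2].
Q (charge) has dimensions [I T].

Left side: [I^-1 L^2 M T^-3]
Right side: [I^-1 L^2 M T^-3]

Both sides have the same dimensions, so the equation is dimensionally consistent.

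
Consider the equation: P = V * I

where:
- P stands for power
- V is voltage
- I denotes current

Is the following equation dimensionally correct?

Yes

P (power) has dimensions [L^2 M T^-3].
V (voltage) has dimensions [I^-1 L^2 M T^-3].
I (current) has dimensions [I].

Left side: [L^2 M T^-3]
Right side: [L^2 M T^-3]

Both sides have the same dimensions, so the equation is dimensionally consistent.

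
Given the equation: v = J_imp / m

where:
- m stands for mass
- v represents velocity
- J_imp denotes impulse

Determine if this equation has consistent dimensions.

Yes

m (mass) has dimensions [M].
v (velocity) has dimensions [L T^-1].
J_imp (impulse) has dimensions [L M T^-1].

Left side: [L T^-1]
Right side: [L T^-1]

Both sides have the same dimensions, so the equation is dimensionally consistent.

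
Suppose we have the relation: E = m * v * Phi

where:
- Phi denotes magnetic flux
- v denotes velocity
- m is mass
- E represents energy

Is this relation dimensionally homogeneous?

No

Phi (magnetic flux) has dimensions [I^-1 L^2 M T^-2].
v (velocity) has dimensions [L T^-1].
m (mass) has dimensions [M].
E (energy) has dimensions [L^2 M T^-2].

Left side: [L^2 M T^-2]
Right side: [I^-1 L^3 M^2 T^-3]

The two sides have different dimensions, so the equation is NOT dimensionally consistent.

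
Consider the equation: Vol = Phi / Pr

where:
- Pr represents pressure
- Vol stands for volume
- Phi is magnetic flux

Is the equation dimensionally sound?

No

Pr (pressure) has dimensions [L^-1 M T^-2].
Vol (volume) has dimensions [L^3].
Phi (magnetic flux) has dimensions [I^-1 L^2 M T^-2].

Left side: [L^3]
Right side: [I^-1 L^3]

The two sides have different dimensions, so the equation is NOT dimensionally consistent.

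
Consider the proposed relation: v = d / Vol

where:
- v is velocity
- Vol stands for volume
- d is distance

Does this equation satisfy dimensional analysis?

No

v (velocity) has dimensions [L T^-1].
Vol (volume) has dimensions [L^3].
d (distance) has dimensions [L].

Left side: [L T^-1]
Right side: [L^-2]

The two sides have different dimensions, so the equation is NOT dimensionally consistent.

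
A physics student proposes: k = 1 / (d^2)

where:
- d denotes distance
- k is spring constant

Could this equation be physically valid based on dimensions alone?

No

d (distance) has dimensions [L].
k (spring constant) has dimensions [M T^-2].

Left side: [M T^-2]
Right side: [L^-2]

The two sides have different dimensions, so the equation is NOT dimensionally consistent.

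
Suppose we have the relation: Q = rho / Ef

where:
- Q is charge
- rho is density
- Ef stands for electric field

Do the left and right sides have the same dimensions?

No

Q (charge) has dimensions [I T].
rho (density) has dimensions [L^-3 M].
Ef (electric field) has dimensions [I^-1 L M T^-3].

Left side: [I T]
Right side: [I L^-4 T^3]

The two sides have different dimensions, so the equation is NOT dimensionally consistent.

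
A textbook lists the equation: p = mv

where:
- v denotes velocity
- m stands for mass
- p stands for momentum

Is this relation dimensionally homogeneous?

Yes

v (velocity) has dimensions [L T^-1].
m (mass) has dimensions [M].
p (momentum) has dimensions [L M T^-1].

Left side: [L M T^-1]
Right side: [L M T^-1]

Both sides have the same dimensions, so the equation is dimensionally consistent.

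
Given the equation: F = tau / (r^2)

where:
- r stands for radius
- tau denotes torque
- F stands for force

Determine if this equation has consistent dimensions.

No

r (radius) has dimensions [L].
tau (torque) has dimensions [L^2 M T^-2].
F (force) has dimensions [L M T^-2].

Left side: [L M T^-2]
Right side: [M T^-2]

The two sides have different dimensions, so the equation is NOT dimensionally consistent.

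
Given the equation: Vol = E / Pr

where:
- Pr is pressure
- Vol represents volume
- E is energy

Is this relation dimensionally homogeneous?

Yes

Pr (pressure) has dimensions [L^-1 M T^-2].
Vol (volume) has dimensions [L^3].
E (energy) has dimensions [L^2 M T^-2].

Left side: [L^3]
Right side: [L^3]

Both sides have the same dimensions, so the equation is dimensionally consistent.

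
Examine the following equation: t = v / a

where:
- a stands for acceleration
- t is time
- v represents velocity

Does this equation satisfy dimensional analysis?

Yes

a (acceleration) has dimensions [L T^-2].
t (time) has dimensions [T].
v (velocity) has dimensions [L T^-1].

Left side: [T]
Right side: [T]

Both sides have the same dimensions, so the equation is dimensionally consistent.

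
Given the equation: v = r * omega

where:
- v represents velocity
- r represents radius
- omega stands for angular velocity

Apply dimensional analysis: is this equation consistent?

Yes

v (velocity) has dimensions [L T^-1].
r (radius) has dimensions [L].
omega (angular velocity) has dimensions [T^-1].

Left side: [L T^-1]
Right side: [L T^-1]

Both sides have the same dimensions, so the equation is dimensionally consistent.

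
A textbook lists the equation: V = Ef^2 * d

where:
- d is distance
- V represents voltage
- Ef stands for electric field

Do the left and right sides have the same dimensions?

No

d (distance) has dimensions [L].
V (voltage) has dimensions [I^-1 L^2 M T^-3].
Ef (electric field) has dimensions [I^-1 L M T^-3].

Left side: [I^-1 L^2 M T^-3]
Right side: [I^-2 L^3 M^2 T^-6]

The two sides have different dimensions, so the equation is NOT dimensionally consistent.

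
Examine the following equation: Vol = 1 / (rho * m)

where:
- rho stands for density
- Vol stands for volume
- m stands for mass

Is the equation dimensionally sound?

No

rho (density) has dimensions [L^-3 M].
Vol (volume) has dimensions [L^3].
m (mass) has dimensions [M].

Left side: [L^3]
Right side: [L^3 M^-2]

The two sides have different dimensions, so the equation is NOT dimensionally consistent.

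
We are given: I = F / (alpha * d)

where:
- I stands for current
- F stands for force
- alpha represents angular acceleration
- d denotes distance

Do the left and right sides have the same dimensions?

No

I (current) has dimensions [I].
F (force) has dimensions [L M T^-2].
alpha (angular acceleration) has dimensions [T^-2].
d (distance) has dimensions [L].

Left side: [I]
Right side: [M]

The two sides have different dimensions, so the equation is NOT dimensionally consistent.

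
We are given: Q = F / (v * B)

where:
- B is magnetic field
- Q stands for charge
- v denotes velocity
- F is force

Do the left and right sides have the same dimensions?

Yes

B (magnetic field) has dimensions [I^-1 M T^-2].
Q (charge) has dimensions [I T].
v (velocity) has dimensions [L T^-1].
F (force) has dimensions [L M T^-2].

Left side: [I T]
Right side: [I T]

Both sides have the same dimensions, so the equation is dimensionally consistent.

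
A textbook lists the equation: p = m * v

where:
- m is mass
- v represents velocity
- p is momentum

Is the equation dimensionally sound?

Yes

m (mass) has dimensions [M].
v (velocity) has dimensions [L T^-1].
p (momentum) has dimensions [L M T^-1].

Left side: [L M T^-1]
Right side: [L M T^-1]

Both sides have the same dimensions, so the equation is dimensionally consistent.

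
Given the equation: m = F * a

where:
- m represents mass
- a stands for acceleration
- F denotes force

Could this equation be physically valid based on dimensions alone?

No

m (mass) has dimensions [M].
a (acceleration) has dimensions [L T^-2].
F (force) has dimensions [L M T^-2].

Left side: [M]
Right side: [L^2 M T^-4]

The two sides have different dimensions, so the equation is NOT dimensionally consistent.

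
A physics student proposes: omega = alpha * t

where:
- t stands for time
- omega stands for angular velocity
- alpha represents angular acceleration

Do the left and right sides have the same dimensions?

Yes

t (time) has dimensions [T].
omega (angular velocity) has dimensions [T^-1].
alpha (angular acceleration) has dimensions [T^-2].

Left side: [T^-1]
Right side: [T^-1]

Both sides have the same dimensions, so the equation is dimensionally consistent.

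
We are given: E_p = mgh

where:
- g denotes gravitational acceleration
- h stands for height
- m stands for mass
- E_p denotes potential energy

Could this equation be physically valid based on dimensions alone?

Yes

g (gravitational acceleration) has dimensions [L T^-2].
h (height) has dimensions [L].
m (mass) has dimensions [M].
E_p (potential energy) has dimensions [L^2 M T^-2].

Left side: [L^2 M T^-2]
Right side: [L^2 M T^-2]

Both sides have the same dimensions, so the equation is dimensionally consistent.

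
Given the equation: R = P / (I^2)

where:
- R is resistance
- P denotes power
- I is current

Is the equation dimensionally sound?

Yes

R (resistance) has dimensions [I^-2 L^2 M T^-3].
P (power) has dimensions [L^2 M T^-3].
I (current) has dimensions [I].

Left side: [I^-2 L^2 M T^-3]
Right side: [I^-2 L^2 M T^-3]

Both sides have the same dimensions, so the equation is dimensionally consistent.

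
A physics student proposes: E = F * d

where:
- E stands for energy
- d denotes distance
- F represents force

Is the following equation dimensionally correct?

Yes

E (energy) has dimensions [L^2 M T^-2].
d (distance) has dimensions [L].
F (force) has dimensions [L M T^-2].

Left side: [L^2 M T^-2]
Right side: [L^2 M T^-2]

Both sides have the same dimensions, so the equation is dimensionally consistent.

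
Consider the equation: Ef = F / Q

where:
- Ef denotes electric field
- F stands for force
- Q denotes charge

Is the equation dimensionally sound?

Yes

Ef (electric field) has dimensions [I^-1 L M T^-3].
F (force) has dimensions [L M T^-2].
Q (charge) has dimensions [I T].

Left side: [I^-1 L M T^-3]
Right side: [I^-1 L M T^-3]

Both sides have the same dimensions, so the equation is dimensionally consistent.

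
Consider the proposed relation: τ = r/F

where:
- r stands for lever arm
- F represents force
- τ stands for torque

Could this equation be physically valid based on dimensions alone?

No

r (lever arm) has dimensions [L].
F (force) has dimensions [L M T^-2].
τ (torque) has dimensions [L^2 M T^-2].

Left side: [L^2 M T^-2]
Right side: [M^-1 T^2]

The two sides have different dimensions, so the equation is NOT dimensionally consistent.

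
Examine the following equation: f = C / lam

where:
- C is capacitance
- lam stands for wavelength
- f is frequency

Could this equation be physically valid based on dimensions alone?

No

C (capacitance) has dimensions [I^2 L^-2 M^-1 T^4].
lam (wavelength) has dimensions [L].
f (frequency) has dimensions [T^-1].

Left side: [T^-1]
Right side: [I^2 L^-3 M^-1 T^4]

The two sides have different dimensions, so the equation is NOT dimensionally consistent.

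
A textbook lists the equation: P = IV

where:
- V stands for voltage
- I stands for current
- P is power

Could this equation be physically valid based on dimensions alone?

Yes

V (voltage) has dimensions [I^-1 L^2 M T^-3].
I (current) has dimensions [I].
P (power) has dimensions [L^2 M T^-3].

Left side: [L^2 M T^-3]
Right side: [L^2 M T^-3]

Both sides have the same dimensions, so the equation is dimensionally consistent.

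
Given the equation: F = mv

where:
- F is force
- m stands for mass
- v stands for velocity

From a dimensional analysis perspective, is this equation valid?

No

F (force) has dimensions [L M T^-2].
m (mass) has dimensions [M].
v (velocity) has dimensions [L T^-1].

Left side: [L M T^-2]
Right side: [L M T^-1]

The two sides have different dimensions, so the equation is NOT dimensionally consistent.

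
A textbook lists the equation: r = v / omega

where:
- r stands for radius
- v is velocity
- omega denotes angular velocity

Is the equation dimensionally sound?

Yes

r (radius) has dimensions [L].
v (velocity) has dimensions [L T^-1].
omega (angular velocity) has dimensions [T^-1].

Left side: [L]
Right side: [L]

Both sides have the same dimensions, so the equation is dimensionally consistent.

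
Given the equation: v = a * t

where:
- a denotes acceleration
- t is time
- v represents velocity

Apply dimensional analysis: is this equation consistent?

Yes

a (acceleration) has dimensions [L T^-2].
t (time) has dimensions [T].
v (velocity) has dimensions [L T^-1].

Left side: [L T^-1]
Right side: [L T^-1]

Both sides have the same dimensions, so the equation is dimensionally consistent.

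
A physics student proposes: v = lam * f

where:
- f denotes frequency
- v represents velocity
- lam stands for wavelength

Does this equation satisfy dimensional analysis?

Yes

f (frequency) has dimensions [T^-1].
v (velocity) has dimensions [L T^-1].
lam (wavelength) has dimensions [L].

Left side: [L T^-1]
Right side: [L T^-1]

Both sides have the same dimensions, so the equation is dimensionally consistent.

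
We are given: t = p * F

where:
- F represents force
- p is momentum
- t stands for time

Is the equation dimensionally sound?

No

F (force) has dimensions [L M T^-2].
p (momentum) has dimensions [L M T^-1].
t (time) has dimensions [T].

Left side: [T]
Right side: [L^2 M^2 T^-3]

The two sides have different dimensions, so the equation is NOT dimensionally consistent.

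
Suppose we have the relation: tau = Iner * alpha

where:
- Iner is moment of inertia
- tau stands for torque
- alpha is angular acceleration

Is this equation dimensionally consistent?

Yes

Iner (moment of inertia) has dimensions [L^2 M].
tau (torque) has dimensions [L^2 M T^-2].
alpha (angular acceleration) has dimensions [T^-2].

Left side: [L^2 M T^-2]
Right side: [L^2 M T^-2]

Both sides have the same dimensions, so the equation is dimensionally consistent.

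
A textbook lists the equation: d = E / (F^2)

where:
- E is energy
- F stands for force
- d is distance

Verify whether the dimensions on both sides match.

No

E (energy) has dimensions [L^2 M T^-2].
F (force) has dimensions [L M T^-2].
d (distance) has dimensions [L].

Left side: [L]
Right side: [M^-1 T^2]

The two sides have different dimensions, so the equation is NOT dimensionally consistent.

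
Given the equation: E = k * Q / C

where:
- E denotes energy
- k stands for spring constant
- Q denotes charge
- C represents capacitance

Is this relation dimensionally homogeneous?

No

E (energy) has dimensions [L^2 M T^-2].
k (spring constant) has dimensions [M T^-2].
Q (charge) has dimensions [I T].
C (capacitance) has dimensions [I^2 L^-2 M^-1 T^4].

Left side: [L^2 M T^-2]
Right side: [I^-1 L^2 M^2 T^-5]

The two sides have different dimensions, so the equation is NOT dimensionally consistent.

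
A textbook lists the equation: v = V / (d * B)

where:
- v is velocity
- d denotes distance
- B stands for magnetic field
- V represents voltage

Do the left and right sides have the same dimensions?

Yes

v (velocity) has dimensions [L T^-1].
d (distance) has dimensions [L].
B (magnetic field) has dimensions [I^-1 M T^-2].
V (voltage) has dimensions [I^-1 L^2 M T^-3].

Left side: [L T^-1]
Right side: [L T^-1]

Both sides have the same dimensions, so the equation is dimensionally consistent.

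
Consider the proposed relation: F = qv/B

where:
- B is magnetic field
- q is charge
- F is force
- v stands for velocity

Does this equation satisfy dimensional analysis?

No

B (magnetic field) has dimensions [I^-1 M T^-2].
q (charge) has dimensions [I T].
F (force) has dimensions [L M T^-2].
v (velocity) has dimensions [L T^-1].

Left side: [L M T^-2]
Right side: [I^2 L M^-1 T^2]

The two sides have different dimensions, so the equation is NOT dimensionally consistent.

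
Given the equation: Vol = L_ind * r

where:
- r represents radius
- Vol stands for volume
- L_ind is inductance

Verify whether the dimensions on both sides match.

No

r (radius) has dimensions [L].
Vol (volume) has dimensions [L^3].
L_ind (inductance) has dimensions [I^-2 L^2 M T^-2].

Left side: [L^3]
Right side: [I^-2 L^3 M T^-2]

The two sides have different dimensions, so the equation is NOT dimensionally consistent.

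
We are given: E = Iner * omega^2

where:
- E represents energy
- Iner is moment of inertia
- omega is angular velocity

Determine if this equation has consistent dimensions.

Yes

E (energy) has dimensions [L^2 M T^-2].
Iner (moment of inertia) has dimensions [L^2 M].
omega (angular velocity) has dimensions [T^-1].

Left side: [L^2 M T^-2]
Right side: [L^2 M T^-2]

Both sides have the same dimensions, so the equation is dimensionally consistent.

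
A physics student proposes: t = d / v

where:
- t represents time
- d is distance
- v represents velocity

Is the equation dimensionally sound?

Yes

t (time) has dimensions [T].
d (distance) has dimensions [L].
v (velocity) has dimensions [L T^-1].

Left side: [T]
Right side: [T]

Both sides have the same dimensions, so the equation is dimensionally consistent.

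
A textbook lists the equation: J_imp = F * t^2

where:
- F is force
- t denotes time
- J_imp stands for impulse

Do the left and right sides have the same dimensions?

No

F (force) has dimensions [L M T^-2].
t (time) has dimensions [T].
J_imp (impulse) has dimensions [L M T^-1].

Left side: [L M T^-1]
Right side: [L M]

The two sides have different dimensions, so the equation is NOT dimensionally consistent.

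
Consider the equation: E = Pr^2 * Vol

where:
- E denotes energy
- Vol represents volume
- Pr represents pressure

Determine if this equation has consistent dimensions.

No

E (energy) has dimensions [L^2 M T^-2].
Vol (volume) has dimensions [L^3].
Pr (pressure) has dimensions [L^-1 M T^-2].

Left side: [L^2 M T^-2]
Right side: [L M^2 T^-4]

The two sides have different dimensions, so the equation is NOT dimensionally consistent.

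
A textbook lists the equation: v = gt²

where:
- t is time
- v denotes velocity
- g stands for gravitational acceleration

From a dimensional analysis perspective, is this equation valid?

No

t (time) has dimensions [T].
v (velocity) has dimensions [L T^-1].
g (gravitational acceleration) has dimensions [L T^-2].

Left side: [L T^-1]
Right side: [L]

The two sides have different dimensions, so the equation is NOT dimensionally consistent.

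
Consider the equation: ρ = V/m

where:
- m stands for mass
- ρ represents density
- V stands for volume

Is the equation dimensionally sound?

No

m (mass) has dimensions [M].
ρ (density) has dimensions [L^-3 M].
V (volume) has dimensions [L^3].

Left side: [L^-3 M]
Right side: [L^3 M^-1]

The two sides have different dimensions, so the equation is NOT dimensionally consistent.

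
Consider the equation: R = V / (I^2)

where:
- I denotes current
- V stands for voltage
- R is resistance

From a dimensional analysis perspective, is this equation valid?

No

I (current) has dimensions [I].
V (voltage) has dimensions [I^-1 L^2 M T^-3].
R (resistance) has dimensions [I^-2 L^2 M T^-3].

Left side: [I^-2 L^2 M T^-3]
Right side: [I^-3 L^2 M T^-3]

The two sides have different dimensions, so the equation is NOT dimensionally consistent.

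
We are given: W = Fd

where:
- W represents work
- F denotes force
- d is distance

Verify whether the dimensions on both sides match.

Yes

W (work) has dimensions [L^2 M T^-2].
F (force) has dimensions [L M T^-2].
d (distance) has dimensions [L].

Left side: [L^2 M T^-2]
Right side: [L^2 M T^-2]

Both sides have the same dimensions, so the equation is dimensionally consistent.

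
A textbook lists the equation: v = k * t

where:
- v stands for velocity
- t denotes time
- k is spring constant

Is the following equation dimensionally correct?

No

v (velocity) has dimensions [L T^-1].
t (time) has dimensions [T].
k (spring constant) has dimensions [M T^-2].

Left side: [L T^-1]
Right side: [M T^-1]

The two sides have different dimensions, so the equation is NOT dimensionally consistent.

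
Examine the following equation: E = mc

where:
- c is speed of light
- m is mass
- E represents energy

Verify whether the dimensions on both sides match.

No

c (speed of light) has dimensions [L T^-1].
m (mass) has dimensions [M].
E (energy) has dimensions [L^2 M T^-2].

Left side: [L^2 M T^-2]
Right side: [L M T^-1]

The two sides have different dimensions, so the equation is NOT dimensionally consistent.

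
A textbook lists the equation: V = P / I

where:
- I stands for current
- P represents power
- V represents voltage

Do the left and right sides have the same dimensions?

Yes

I (current) has dimensions [I].
P (power) has dimensions [L^2 M T^-3].
V (voltage) has dimensions [I^-1 L^2 M T^-3].

Left side: [I^-1 L^2 M T^-3]
Right side: [I^-1 L^2 M T^-3]

Both sides have the same dimensions, so the equation is dimensionally consistent.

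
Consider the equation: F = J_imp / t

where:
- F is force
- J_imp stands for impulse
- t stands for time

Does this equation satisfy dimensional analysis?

Yes

F (force) has dimensions [L M T^-2].
J_imp (impulse) has dimensions [L M T^-1].
t (time) has dimensions [T].

Left side: [L M T^-2]
Right side: [L M T^-2]

Both sides have the same dimensions, so the equation is dimensionally consistent.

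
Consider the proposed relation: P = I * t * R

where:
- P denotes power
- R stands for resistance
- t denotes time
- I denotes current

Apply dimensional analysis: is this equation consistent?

No

P (power) has dimensions [L^2 M T^-3].
R (resistance) has dimensions [I^-2 L^2 M T^-3].
t (time) has dimensions [T].
I (current) has dimensions [I].

Left side: [L^2 M T^-3]
Right side: [I^-1 L^2 M T^-2]

The two sides have different dimensions, so the equation is NOT dimensionally consistent.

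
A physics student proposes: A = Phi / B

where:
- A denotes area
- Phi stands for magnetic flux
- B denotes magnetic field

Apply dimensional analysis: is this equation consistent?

Yes

A (area) has dimensions [L^2].
Phi (magnetic flux) has dimensions [I^-1 L^2 M T^-2].
B (magnetic field) has dimensions [I^-1 M T^-2].

Left side: [L^2]
Right side: [L^2]

Both sides have the same dimensions, so the equation is dimensionally consistent.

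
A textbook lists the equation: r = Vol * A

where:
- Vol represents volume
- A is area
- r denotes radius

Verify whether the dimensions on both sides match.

No

Vol (volume) has dimensions [L^3].
A (area) has dimensions [L^2].
r (radius) has dimensions [L].

Left side: [L]
Right side: [L^5]

The two sides have different dimensions, so the equation is NOT dimensionally consistent.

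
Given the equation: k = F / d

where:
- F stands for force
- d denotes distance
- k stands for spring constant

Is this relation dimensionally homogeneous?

Yes

F (force) has dimensions [L M T^-2].
d (distance) has dimensions [L].
k (spring constant) has dimensions [M T^-2].

Left side: [M T^-2]
Right side: [M T^-2]

Both sides have the same dimensions, so the equation is dimensionally consistent.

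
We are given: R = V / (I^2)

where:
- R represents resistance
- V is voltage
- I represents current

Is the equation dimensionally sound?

No

R (resistance) has dimensions [I^-2 L^2 M T^-3].
V (voltage) has dimensions [I^-1 L^2 M T^-3].
I (current) has dimensions [I].

Left side: [I^-2 L^2 M T^-3]
Right side: [I^-3 L^2 M T^-3]

The two sides have different dimensions, so the equation is NOT dimensionally consistent.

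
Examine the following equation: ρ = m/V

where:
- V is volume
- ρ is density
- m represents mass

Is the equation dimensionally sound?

Yes

V (volume) has dimensions [L^3].
ρ (density) has dimensions [L^-3 M].
m (mass) has dimensions [M].

Left side: [L^-3 M]
Right side: [L^-3 M]

Both sides have the same dimensions, so the equation is dimensionally consistent.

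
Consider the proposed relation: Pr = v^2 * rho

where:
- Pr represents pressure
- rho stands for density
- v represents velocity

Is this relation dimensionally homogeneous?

Yes

Pr (pressure) has dimensions [L^-1 M T^-2].
rho (density) has dimensions [L^-3 M].
v (velocity) has dimensions [L T^-1].

Left side: [L^-1 M T^-2]
Right side: [L^-1 M T^-2]

Both sides have the same dimensions, so the equation is dimensionally consistent.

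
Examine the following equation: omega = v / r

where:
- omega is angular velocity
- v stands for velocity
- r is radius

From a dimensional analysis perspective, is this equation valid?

Yes

omega (angular velocity) has dimensions [T^-1].
v (velocity) has dimensions [L T^-1].
r (radius) has dimensions [L].

Left side: [T^-1]
Right side: [T^-1]

Both sides have the same dimensions, so the equation is dimensionally consistent.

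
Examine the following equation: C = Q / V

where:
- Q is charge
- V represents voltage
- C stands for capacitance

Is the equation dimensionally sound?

Yes

Q (charge) has dimensions [I T].
V (voltage) has dimensions [I^-1 L^2 M T^-3].
C (capacitance) has dimensions [I^2 L^-2 M^-1 T^4].

Left side: [I^2 L^-2 M^-1 T^4]
Right side: [I^2 L^-2 M^-1 T^4]

Both sides have the same dimensions, so the equation is dimensionally consistent.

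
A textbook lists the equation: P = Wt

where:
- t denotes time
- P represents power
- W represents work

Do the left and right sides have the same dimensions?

No

t (time) has dimensions [T].
P (power) has dimensions [L^2 M T^-3].
W (work) has dimensions [L^2 M T^-2].

Left side: [L^2 M T^-3]
Right side: [L^2 M T^-1]

The two sides have different dimensions, so the equation is NOT dimensionally consistent.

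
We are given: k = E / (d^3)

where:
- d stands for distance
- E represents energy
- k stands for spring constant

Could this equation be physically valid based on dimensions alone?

No

d (distance) has dimensions [L].
E (energy) has dimensions [L^2 M T^-2].
k (spring constant) has dimensions [M T^-2].

Left side: [M T^-2]
Right side: [L^-1 M T^-2]

The two sides have different dimensions, so the equation is NOT dimensionally consistent.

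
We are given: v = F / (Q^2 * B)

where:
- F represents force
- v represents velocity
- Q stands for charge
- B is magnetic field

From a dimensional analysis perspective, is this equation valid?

No

F (force) has dimensions [L M T^-2].
v (velocity) has dimensions [L T^-1].
Q (charge) has dimensions [I T].
B (magnetic field) has dimensions [I^-1 M T^-2].

Left side: [L T^-1]
Right side: [I^-1 L T^-2]

The two sides have different dimensions, so the equation is NOT dimensionally consistent.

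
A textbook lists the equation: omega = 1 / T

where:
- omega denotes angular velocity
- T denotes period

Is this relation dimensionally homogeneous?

Yes

omega (angular velocity) has dimensions [T^-1].
T (period) has dimensions [T].

Left side: [T^-1]
Right side: [T^-1]

Both sides have the same dimensions, so the equation is dimensionally consistent.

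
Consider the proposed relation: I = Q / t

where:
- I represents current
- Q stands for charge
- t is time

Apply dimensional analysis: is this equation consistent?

Yes

I (current) has dimensions [I].
Q (charge) has dimensions [I T].
t (time) has dimensions [T].

Left side: [I]
Right side: [I]

Both sides have the same dimensions, so the equation is dimensionally consistent.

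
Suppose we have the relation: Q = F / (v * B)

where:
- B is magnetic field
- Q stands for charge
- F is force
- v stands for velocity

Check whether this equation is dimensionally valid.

Yes

B (magnetic field) has dimensions [I^-1 M T^-2].
Q (charge) has dimensions [I T].
F (force) has dimensions [L M T^-2].
v (velocity) has dimensions [L T^-1].

Left side: [I T]
Right side: [I T]

Both sides have the same dimensions, so the equation is dimensionally consistent.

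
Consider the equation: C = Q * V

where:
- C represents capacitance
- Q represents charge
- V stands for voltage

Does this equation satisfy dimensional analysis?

No

C (capacitance) has dimensions [I^2 L^-2 M^-1 T^4].
Q (charge) has dimensions [I T].
V (voltage) has dimensions [I^-1 L^2 M T^-3].

Left side: [I^2 L^-2 M^-1 T^4]
Right side: [L^2 M T^-2]

The two sides have different dimensions, so the equation is NOT dimensionally consistent.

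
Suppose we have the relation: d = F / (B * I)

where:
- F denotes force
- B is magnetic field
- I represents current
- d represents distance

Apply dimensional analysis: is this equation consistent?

Yes

F (force) has dimensions [L M T^-2].
B (magnetic field) has dimensions [I^-1 M T^-2].
I (current) has dimensions [I].
d (distance) has dimensions [L].

Left side: [L]
Right side: [L]

Both sides have the same dimensions, so the equation is dimensionally consistent.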